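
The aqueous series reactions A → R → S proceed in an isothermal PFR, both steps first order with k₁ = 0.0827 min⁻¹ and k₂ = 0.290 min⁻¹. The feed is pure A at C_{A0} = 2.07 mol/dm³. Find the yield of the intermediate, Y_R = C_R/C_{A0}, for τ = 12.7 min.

The intermediate concentration in a first-order A→B→C sequence is C_R = k₁C_{A0}(e^(−k₁τ) − e^(−k₂τ))/(k₂−k₁).
e^(−k₁τ) = e^(−0.0827×12.7) = e^(−1.050) = 0.3498; e^(−k₂τ) = e^(−3.683) = 0.02515.
C_R = 0.0827×2.07/(0.290−0.0827) × (0.3498−0.02515) = 0.8258×0.3247 = 0.2681 mol/dm³.
Y_R = C_R/C_{A0} = 0.2681/2.07 = 0.130.

0.130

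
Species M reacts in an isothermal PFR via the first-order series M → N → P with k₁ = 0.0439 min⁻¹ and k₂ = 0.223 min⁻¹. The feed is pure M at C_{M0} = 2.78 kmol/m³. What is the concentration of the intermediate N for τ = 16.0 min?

0.318 kmol/m³

The intermediate concentration in a first-order A→B→C sequence is C_N = k₁C_{M0}(e^(−k₁τ) − e^(−k₂τ))/(k₂−k₁).
e^(−k₁τ) = e^(−0.0439×16.0) = e^(−0.7024) = 0.4954; e^(−k₂τ) = e^(−3.568) = 0.02821.
C_N = 0.0439×2.78/(0.223−0.0439) × (0.4954−0.02821) = 0.6814×0.4672 = 0.3183 kmol/m³.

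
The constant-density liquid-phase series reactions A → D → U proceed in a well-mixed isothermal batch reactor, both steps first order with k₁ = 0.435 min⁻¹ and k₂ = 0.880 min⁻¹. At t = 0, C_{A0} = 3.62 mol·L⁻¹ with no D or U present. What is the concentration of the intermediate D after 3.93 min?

The intermediate concentration in a first-order A→B→C sequence is C_D = k₁C_{A0}(e^(−k₁t) − e^(−k₂t))/(k₂−k₁).
e^(−k₁t) = e^(−0.435×3.93) = e^(−1.710) = 0.1809; e^(−k₂t) = e^(−3.458) = 0.03148.
C_D = 0.435×3.62/(0.880−0.435) × (0.1809−0.03148) = 3.539×0.1495 = 0.5289 mol·L⁻¹.

0.529 mol·L⁻¹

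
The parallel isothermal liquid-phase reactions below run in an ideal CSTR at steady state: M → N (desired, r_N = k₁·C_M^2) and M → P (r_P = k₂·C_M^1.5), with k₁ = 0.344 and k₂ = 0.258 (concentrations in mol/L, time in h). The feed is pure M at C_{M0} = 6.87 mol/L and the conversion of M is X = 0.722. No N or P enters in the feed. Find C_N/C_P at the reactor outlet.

1.84

Exit C_M = C_{M0}(1−X) = 6.87×0.278 = 1.910 mol/L.
Rates in a CSTR are evaluated at the outlet concentration: r_N = 0.344×1.910^2 = 1.255, r_P = 0.258×1.910^1.5 = 0.6810.
Overall selectivity = C_N/C_P = r_Nτ/(r_Pτ) = r_N/r_P = 1.84.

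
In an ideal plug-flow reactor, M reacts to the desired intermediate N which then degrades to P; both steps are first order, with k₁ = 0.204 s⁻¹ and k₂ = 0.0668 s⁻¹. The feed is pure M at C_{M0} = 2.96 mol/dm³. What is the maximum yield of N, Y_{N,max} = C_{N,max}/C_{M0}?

For a first-order series the maximum intermediate yield is C_{N,max}/C_{M0} = (k₁/k₂)^[k₂/(k₂−k₁)].
= (0.204/0.0668)^(0.0668/(0.0668−0.204)) = (3.054)^(-0.4869) = 0.5807.

0.581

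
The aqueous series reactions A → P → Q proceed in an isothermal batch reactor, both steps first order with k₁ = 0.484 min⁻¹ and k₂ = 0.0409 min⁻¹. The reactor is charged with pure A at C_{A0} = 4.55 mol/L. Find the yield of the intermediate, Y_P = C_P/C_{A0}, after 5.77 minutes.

For first-order series with pure A initially, C_P(t) = k₁C_{A0}/(k₂−k₁)·(e^(−k₁t) − e^(−k₂t)).
e^(−k₁t) = e^(−0.484×5.77) = e^(−2.793) = 0.06126; e^(−k₂t) = e^(−0.2360) = 0.7898.
C_P = 0.484×4.55/(0.0409−0.484) × (0.06126−0.7898) = (-4.970)×(-0.7285) = 3.621 mol/L.
Y_P = C_P/C_{A0} = 3.621/4.55 = 0.796.

0.796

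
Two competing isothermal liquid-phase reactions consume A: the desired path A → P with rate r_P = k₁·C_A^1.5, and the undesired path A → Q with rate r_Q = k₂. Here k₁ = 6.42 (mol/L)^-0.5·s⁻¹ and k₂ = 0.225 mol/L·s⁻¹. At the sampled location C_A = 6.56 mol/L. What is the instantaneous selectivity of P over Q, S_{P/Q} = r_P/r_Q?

S_{P/Q} = r_P/r_Q = (k₁·C_A^1.5)/(k₂) = (k₁/k₂)·C_A^1.5.
= (6.42×6.560^1.5) / (0.225) = 107.9/0.2250 = 479.
Since the desired path is higher order in A, keeping C_A high (PFR or concentrated feed) favours P.

479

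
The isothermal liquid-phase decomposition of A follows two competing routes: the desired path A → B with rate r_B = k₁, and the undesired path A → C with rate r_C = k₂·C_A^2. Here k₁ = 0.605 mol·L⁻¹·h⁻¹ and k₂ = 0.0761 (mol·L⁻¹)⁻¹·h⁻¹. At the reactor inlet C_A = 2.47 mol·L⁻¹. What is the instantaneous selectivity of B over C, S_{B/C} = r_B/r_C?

S_{B/C} = r_B/r_C = (k₁)/(k₂·C_A^2) = (k₁/k₂)·C_A^-2.
= (0.605) / (0.0761×2.470^2) = 0.6050/0.4643 = 1.30.
The undesired path is higher order in A, so low C_A (CSTR or dilute feed) favours B.

1.30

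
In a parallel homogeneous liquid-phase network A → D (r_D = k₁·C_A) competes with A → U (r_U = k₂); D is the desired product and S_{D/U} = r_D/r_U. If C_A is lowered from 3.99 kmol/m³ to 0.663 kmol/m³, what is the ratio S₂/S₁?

S_{D/U} = (k₁/k₂)·C_A, so S₂/S₁ = (C_{A,2}/C_{A,1}).
= 0.663/3.99 = 0.166.

0.166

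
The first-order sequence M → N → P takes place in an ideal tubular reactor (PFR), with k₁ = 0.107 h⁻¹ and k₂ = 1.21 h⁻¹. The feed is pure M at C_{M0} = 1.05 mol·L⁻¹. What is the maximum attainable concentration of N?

0.0734 mol·L⁻¹

For a first-order series the maximum intermediate yield is C_{N,max}/C_{M0} = (k₁/k₂)^[k₂/(k₂−k₁)].
= (0.107/1.21)^(1.21/(1.21−0.107)) = (0.08843)^(1.097) = 0.06989.
C_{N,max} = 0.06989×1.05 = 0.0734 mol·L⁻¹.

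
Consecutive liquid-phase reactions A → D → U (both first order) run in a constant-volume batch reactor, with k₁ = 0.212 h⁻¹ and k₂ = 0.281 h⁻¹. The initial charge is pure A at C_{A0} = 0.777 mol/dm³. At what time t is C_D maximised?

Setting dC_D/dt = 0 gives t_opt = ln(k₂/k₁)/(k₂−k₁).
= ln(0.281/0.212)/(0.281−0.212) = ln(1.325)/0.06900 = 0.2818/0.06900 = 4.08 h.

4.08 h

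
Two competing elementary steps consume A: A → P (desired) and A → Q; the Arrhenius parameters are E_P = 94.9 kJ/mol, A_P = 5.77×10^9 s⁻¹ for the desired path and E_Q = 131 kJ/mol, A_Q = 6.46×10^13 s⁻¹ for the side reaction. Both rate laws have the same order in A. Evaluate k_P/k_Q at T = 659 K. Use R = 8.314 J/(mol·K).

0.0649

With equal orders, S_{P/Q} = k_P/k_Q = (A_P/A_Q)·exp[(E_Q−E_P)/(RT)].
(E_Q−E_P)/(RT) = (131−94.9)×10³/(8.314×659) = 36100/5479 = 6.589.
k_P/k_Q = (5.77×10^9/6.46×10^13)·exp(6.589) = 8.932×10^-5 × 727.0 = 0.0649.
Since E_P < E_Q, lowering the temperature improves selectivity toward P.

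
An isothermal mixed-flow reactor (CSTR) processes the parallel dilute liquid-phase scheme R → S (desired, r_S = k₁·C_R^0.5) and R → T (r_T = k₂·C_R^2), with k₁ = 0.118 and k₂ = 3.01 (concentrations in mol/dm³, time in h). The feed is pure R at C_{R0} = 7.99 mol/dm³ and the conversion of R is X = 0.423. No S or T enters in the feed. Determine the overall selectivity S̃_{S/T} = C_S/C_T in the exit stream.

0.00396

Exit C_R = C_{R0}(1−X) = 7.99×0.577 = 4.610 mol/dm³.
Rates in a CSTR are evaluated at the outlet concentration: r_S = 0.118×4.610^0.5 = 0.2534, r_T = 3.01×4.610^2 = 63.98.
Overall selectivity = C_S/C_T = r_Sτ/(r_Tτ) = r_S/r_T = 0.00396.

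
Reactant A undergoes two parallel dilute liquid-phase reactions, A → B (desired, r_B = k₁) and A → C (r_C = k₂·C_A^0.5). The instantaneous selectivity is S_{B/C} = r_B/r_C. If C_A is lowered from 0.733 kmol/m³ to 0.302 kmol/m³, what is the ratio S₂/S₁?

S_{B/C} = (k₁/k₂)·C_A^-0.5, so S₂/S₁ = (C_{A,2}/C_{A,1})^-0.5.
= (0.302/0.733)^(-0.5) = (0.4120)^(-0.5) = 1.56.

1.56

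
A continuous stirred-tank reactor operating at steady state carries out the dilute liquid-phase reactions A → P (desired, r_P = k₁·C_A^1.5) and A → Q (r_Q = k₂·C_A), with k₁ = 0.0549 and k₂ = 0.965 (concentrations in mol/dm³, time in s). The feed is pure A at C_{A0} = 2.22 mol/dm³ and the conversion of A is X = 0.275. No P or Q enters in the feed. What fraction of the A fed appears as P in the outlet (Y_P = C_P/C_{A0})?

0.0185

Exit C_A = C_{A0}(1−X) = 2.22×0.725 = 1.610 mol/dm³.
A CSTR operates uniformly at the exit composition, giving r_P = 0.1121 and r_Q = 1.553 (each k·C_A^n at C_A = 1.610).
Fraction of consumed A going to P: r_P/(r_P+r_Q) = 0.06732.
C_P = 0.06732·C_{A0}·X = 0.06732×2.22×0.275 = 0.0411 mol/dm³; Y_P = C_P/C_{A0} = 0.0185.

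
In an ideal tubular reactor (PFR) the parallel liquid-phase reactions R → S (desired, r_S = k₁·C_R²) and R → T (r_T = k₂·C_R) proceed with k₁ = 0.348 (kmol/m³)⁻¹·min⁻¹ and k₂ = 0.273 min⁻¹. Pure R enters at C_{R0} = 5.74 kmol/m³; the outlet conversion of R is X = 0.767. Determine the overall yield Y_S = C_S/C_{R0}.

0.613

C_R = C_{R0}(1−X) = 1.337 kmol/m³.
Along a PFR/batch, dC_T/dC_R = −r_T/(r_S+r_T) = −k₂/(k₂+k₁·C_R).
Integrating from C_{R0} to C_R: C_T = (0.273/0.348)·ln[(0.273+0.348·5.74)/(0.273+0.348·1.34)] = 0.7845·ln(2.271/0.7384) = 0.8812 kmol/m³.
Then C_S = (C_{R0}−C_R) − C_T = 4.403 − 0.8812 = 3.521 kmol/m³.
Y_S = C_S/C_{R0} = 3.521/5.74 = 0.613.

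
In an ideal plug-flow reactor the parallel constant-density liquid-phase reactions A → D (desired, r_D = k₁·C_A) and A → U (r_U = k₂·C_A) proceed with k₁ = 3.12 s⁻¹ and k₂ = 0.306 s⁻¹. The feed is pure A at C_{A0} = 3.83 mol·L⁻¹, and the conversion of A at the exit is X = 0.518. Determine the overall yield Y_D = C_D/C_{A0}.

0.472

C_A = C_{A0}(1−X) = 1.846 mol·L⁻¹.
Both paths are first order in A, so the instantaneous fraction to D is constant: dC_D/d(−C_A) = k₁/(k₁+k₂) = 0.9107.
C_D = 0.9107·(C_{A0}−C_A) = 0.9107×1.984 = 1.81 mol·L⁻¹.
Y_D = C_D/C_{A0} = 1.807/3.83 = 0.472.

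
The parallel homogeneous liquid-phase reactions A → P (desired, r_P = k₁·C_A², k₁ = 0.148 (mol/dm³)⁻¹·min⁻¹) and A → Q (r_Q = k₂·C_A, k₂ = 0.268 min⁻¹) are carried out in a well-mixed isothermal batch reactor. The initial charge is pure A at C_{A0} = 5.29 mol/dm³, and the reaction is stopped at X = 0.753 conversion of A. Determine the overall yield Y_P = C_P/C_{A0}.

0.471

C_A = C_{A0}(1−X) = 1.307 mol/dm³.
Along a PFR/batch, dC_Q/dC_A = −r_Q/(r_P+r_Q) = −k₂/(k₂+k₁·C_A).
Integrating from C_{A0} to C_A: C_Q = (0.268/0.148)·ln[(0.268+0.148·5.29)/(0.268+0.148·1.31)] = 1.811·ln(1.051/0.4614) = 1.491 mol/dm³.
Then C_P = (C_{A0}−C_A) − C_Q = 3.983 − 1.491 = 2.493 mol/dm³.
Y_P = C_P/C_{A0} = 2.493/5.29 = 0.471.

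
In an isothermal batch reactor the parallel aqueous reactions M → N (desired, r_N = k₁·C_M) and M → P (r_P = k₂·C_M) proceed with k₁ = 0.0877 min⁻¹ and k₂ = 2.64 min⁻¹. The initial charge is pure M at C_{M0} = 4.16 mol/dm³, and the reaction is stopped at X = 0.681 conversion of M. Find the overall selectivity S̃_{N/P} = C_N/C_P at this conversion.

C_M = C_{M0}(1−X) = 1.327 mol/dm³.
Both paths are first order in M, so the instantaneous fraction to N is constant: dC_N/d(−C_M) = k₁/(k₁+k₂) = 0.03215.
C_N = 0.03215·(C_{M0}−C_M) = 0.03215×2.833 = 0.0911 mol/dm³.
C_P = (C_{M0}−C_M)−C_N = 2.742 mol/dm³; S̃_{N/P} = 0.09108/2.742 = 0.0332.

0.0332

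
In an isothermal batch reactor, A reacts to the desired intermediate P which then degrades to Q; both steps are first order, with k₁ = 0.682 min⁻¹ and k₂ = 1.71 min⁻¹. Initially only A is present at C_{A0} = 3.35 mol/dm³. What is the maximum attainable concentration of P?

0.726 mol/dm³

For a first-order series the maximum intermediate yield is C_{P,max}/C_{A0} = (k₁/k₂)^[k₂/(k₂−k₁)].
= (0.682/1.71)^(1.71/(1.71−0.682)) = (0.3988)^(1.663) = 0.2167.
C_{P,max} = 0.2167×3.35 = 0.726 mol/dm³.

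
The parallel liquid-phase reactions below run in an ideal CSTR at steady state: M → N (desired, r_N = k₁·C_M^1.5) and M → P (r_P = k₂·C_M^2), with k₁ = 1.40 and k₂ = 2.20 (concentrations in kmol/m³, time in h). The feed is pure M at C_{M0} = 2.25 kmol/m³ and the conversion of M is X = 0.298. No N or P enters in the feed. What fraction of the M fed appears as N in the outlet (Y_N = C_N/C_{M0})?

Exit C_M = C_{M0}(1−X) = 2.25×0.702 = 1.579 kmol/m³.
In a CSTR the entire volume is at exit conditions, so r_N = 1.40×1.579^1.5 = 2.779 and r_P = 2.20×1.579^2 = 5.489.
Fraction of consumed M going to N: r_N/(r_N+r_P) = 0.3361.
C_N = 0.3361·C_{M0}·X = 0.3361×2.25×0.298 = 0.225 kmol/m³; Y_N = C_N/C_{M0} = 0.100.

0.100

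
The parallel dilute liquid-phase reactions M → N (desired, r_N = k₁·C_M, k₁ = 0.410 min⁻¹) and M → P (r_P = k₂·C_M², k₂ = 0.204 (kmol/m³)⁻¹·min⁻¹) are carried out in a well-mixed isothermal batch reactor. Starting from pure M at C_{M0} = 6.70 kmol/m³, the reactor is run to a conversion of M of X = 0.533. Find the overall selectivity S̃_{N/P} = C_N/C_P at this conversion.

C_M = C_{M0}(1−X) = 3.129 kmol/m³.
Along a PFR/batch, dC_N/dC_M = −r_N/(r_N+r_P) = −k₁/(k₁+k₂·C_M).
Integrating from C_{M0} to C_M: C_N = (0.410/0.204)·ln[(0.410+0.204·6.70)/(0.410+0.204·3.13)] = 2.010·ln(1.777/1.048) = 1.060 kmol/m³.
C_P = (C_{M0}−C_M)−C_N = 2.511 kmol/m³; S̃_{N/P} = 1.060/2.511 = 0.422.

0.422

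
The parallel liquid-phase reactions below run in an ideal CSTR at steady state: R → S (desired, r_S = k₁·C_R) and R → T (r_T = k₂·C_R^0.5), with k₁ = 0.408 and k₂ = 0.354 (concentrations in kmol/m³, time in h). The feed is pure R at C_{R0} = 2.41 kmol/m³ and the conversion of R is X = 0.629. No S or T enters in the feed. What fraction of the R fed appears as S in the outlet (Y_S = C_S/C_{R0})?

Exit C_R = C_{R0}(1−X) = 2.41×0.371 = 0.8941 kmol/m³.
Rates in a CSTR are evaluated at the outlet concentration: r_S = 0.408×0.8941 = 0.3648, r_T = 0.354×0.8941^0.5 = 0.3347.
Fraction of consumed R going to S: r_S/(r_S+r_T) = 0.5215.
C_S = 0.5215·C_{R0}·X = 0.5215×2.41×0.629 = 0.791 kmol/m³; Y_S = C_S/C_{R0} = 0.328.

0.328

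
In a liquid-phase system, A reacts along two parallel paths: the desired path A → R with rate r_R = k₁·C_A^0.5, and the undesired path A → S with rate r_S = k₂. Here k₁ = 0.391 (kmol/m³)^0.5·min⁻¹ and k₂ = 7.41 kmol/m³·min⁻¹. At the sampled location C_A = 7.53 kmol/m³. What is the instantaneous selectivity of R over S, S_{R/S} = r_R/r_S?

S_{R/S} = r_R/r_S = (k₁·C_A^0.5)/(k₂) = (k₁/k₂)·C_A^0.5.
= (0.391×7.530^0.5) / (7.41) = 1.073/7.410 = 0.145.

0.145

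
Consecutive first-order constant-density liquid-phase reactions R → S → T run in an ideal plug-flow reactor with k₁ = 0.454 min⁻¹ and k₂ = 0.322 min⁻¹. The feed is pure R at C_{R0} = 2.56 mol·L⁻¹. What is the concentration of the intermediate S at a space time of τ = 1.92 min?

The intermediate concentration in a first-order A→B→C sequence is C_S = k₁C_{R0}(e^(−k₁τ) − e^(−k₂τ))/(k₂−k₁).
e^(−k₁τ) = e^(−0.454×1.92) = e^(−0.8717) = 0.4182; e^(−k₂τ) = e^(−0.6182) = 0.5389.
C_S = 0.454×2.56/(0.322−0.454) × (0.4182−0.5389) = (-8.805)×(-0.1206) = 1.062 mol·L⁻¹.

1.06 mol·L⁻¹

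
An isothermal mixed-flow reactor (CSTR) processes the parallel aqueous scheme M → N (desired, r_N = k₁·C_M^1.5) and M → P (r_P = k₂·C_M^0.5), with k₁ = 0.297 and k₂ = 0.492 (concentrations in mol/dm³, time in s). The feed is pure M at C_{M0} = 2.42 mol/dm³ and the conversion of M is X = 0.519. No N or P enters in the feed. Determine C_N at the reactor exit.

Exit C_M = C_{M0}(1−X) = 2.42×0.481 = 1.164 mol/dm³.
A CSTR operates uniformly at the exit composition, giving r_N = 0.3730 and r_P = 0.5308 (each k·C_M^n at C_M = 1.164).
Fraction of consumed M going to N: r_N/(r_N+r_P) = 0.4127.
C_N = 0.4127·C_{M0}·X = 0.4127×2.42×0.519 = 0.518 mol/dm³.

0.518 mol/dm³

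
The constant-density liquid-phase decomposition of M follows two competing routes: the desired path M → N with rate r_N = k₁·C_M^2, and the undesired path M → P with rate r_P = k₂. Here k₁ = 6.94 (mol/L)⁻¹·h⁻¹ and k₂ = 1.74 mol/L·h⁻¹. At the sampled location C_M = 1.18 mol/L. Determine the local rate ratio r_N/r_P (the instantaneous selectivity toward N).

S_{N/P} = r_N/r_P = (k₁·C_M^2)/(k₂) = (k₁/k₂)·C_M^2.
= (6.94×1.180^2) / (1.74) = 9.663/1.740 = 5.55.
Since the desired path is higher order in M, keeping C_M high (PFR or concentrated feed) favours N.

5.55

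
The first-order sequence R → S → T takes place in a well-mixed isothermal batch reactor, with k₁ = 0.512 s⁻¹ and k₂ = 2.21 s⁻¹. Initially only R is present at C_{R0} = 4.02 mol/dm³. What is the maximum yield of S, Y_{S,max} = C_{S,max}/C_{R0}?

At the optimum, C_{S,max}/C_{R0} = (k₁/k₂)^[k₂/(k₂−k₁)].
= (0.512/2.21)^(2.21/(2.21−0.512)) = (0.2317)^(1.302) = 0.1491.

0.149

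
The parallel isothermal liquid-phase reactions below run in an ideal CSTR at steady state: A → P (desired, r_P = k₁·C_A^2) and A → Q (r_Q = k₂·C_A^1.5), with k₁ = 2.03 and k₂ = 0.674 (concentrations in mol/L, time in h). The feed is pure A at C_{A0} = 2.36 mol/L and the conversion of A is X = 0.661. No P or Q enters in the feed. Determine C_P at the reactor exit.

1.14 mol/L

Exit C_A = C_{A0}(1−X) = 2.36×0.339 = 0.8000 mol/L.
In a CSTR the entire volume is at exit conditions, so r_P = 2.03×0.8000^2 = 1.299 and r_Q = 0.674×0.8000^1.5 = 0.4823.
Fraction of consumed A going to P: r_P/(r_P+r_Q) = 0.7293.
C_P = 0.7293·C_{A0}·X = 0.7293×2.36×0.661 = 1.14 mol/L.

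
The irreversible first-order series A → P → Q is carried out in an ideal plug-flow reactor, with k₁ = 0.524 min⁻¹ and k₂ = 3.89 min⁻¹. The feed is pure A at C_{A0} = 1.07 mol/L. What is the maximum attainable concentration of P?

At the optimum, C_{P,max}/C_{A0} = (k₁/k₂)^[k₂/(k₂−k₁)].
= (0.524/3.89)^(3.89/(3.89−0.524)) = (0.1347)^(1.156) = 0.09859.
C_{P,max} = 0.09859×1.07 = 0.105 mol/L.

0.105 mol/L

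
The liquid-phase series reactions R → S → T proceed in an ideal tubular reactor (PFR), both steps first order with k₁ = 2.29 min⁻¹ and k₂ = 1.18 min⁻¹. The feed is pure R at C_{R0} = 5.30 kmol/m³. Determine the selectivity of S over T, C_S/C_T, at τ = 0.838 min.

Solving the coupled first-order balances gives C_S(τ) = [k₁/(k₂−k₁)]·C_{R0}·(e^(−k₁τ) − e^(−k₂τ)).
e^(−k₁τ) = e^(−2.29×0.838) = e^(−1.919) = 0.1468; e^(−k₂τ) = e^(−0.9888) = 0.3720.
C_S = 2.29×5.30/(1.18−2.29) × (0.1468−0.3720) = (-10.93)×(-0.2253) = 2.463 kmol/m³.
C_R = C_{R0}e^(−k₁τ) = 0.7778 kmol/m³, so C_T = C_{R0}−C_R−C_S = 2.059 kmol/m³; C_S/C_T = 1.20.

1.20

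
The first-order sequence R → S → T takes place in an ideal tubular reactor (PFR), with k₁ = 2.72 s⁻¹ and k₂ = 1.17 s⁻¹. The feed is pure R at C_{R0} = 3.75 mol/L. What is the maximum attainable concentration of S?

At the optimum, C_{S,max}/C_{R0} = (k₁/k₂)^[k₂/(k₂−k₁)].
= (2.72/1.17)^(1.17/(1.17−2.72)) = (2.325)^(-0.7548) = 0.5290.
C_{S,max} = 0.5290×3.75 = 1.98 mol/L.

1.98 mol/L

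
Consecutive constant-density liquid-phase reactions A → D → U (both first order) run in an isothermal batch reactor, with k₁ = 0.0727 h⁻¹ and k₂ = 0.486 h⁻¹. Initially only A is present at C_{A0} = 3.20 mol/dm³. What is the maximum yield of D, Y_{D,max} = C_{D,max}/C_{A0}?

0.107

For a first-order series the maximum intermediate yield is C_{D,max}/C_{A0} = (k₁/k₂)^[k₂/(k₂−k₁)].
= (0.0727/0.486)^(0.486/(0.486−0.0727)) = (0.1496)^(1.176) = 0.1071.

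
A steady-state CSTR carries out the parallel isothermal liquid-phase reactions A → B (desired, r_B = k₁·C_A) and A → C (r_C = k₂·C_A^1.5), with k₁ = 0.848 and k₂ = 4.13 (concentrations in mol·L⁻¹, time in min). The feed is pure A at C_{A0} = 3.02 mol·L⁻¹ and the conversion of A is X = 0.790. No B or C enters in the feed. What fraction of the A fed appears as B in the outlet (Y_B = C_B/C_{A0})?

Exit C_A = C_{A0}(1−X) = 3.02×0.210 = 0.6342 mol·L⁻¹.
Rates in a CSTR are evaluated at the outlet concentration: r_B = 0.848×0.6342 = 0.5378, r_C = 4.13×0.6342^1.5 = 2.086.
Fraction of consumed A going to B: r_B/(r_B+r_C) = 0.2050.
C_B = 0.2050·C_{A0}·X = 0.2050×3.02×0.790 = 0.489 mol·L⁻¹; Y_B = C_B/C_{A0} = 0.162.

0.162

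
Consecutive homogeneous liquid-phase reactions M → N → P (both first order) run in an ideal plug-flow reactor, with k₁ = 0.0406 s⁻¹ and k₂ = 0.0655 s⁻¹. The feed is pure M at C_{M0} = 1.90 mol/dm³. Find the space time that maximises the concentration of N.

19.2 s

For first-order series the maximum of C_N occurs at τ_opt = ln(k₂/k₁)/(k₂−k₁).
= ln(0.0655/0.0406)/(0.0655−0.0406) = ln(1.613)/0.02490 = 0.4783/0.02490 = 19.2 s.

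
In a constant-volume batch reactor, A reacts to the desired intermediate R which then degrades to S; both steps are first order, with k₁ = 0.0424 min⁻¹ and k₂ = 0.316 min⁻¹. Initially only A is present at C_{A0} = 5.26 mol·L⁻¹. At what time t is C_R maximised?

Setting dC_R/dt = 0 gives t_opt = ln(k₂/k₁)/(k₂−k₁).
= ln(0.316/0.0424)/(0.316−0.0424) = ln(7.453)/0.2736 = 2.009/0.2736 = 7.34 min.

7.34 min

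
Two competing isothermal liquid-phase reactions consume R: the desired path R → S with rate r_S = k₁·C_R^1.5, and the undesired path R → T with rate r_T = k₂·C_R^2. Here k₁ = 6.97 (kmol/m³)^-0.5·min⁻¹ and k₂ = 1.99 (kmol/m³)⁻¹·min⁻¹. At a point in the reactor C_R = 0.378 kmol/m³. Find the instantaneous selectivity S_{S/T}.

5.70

S_{S/T} = r_S/r_T = (k₁·C_R^1.5)/(k₂·C_R^2) = (k₁/k₂)·C_R^-0.5.
= (6.97×0.3780^1.5) / (1.99×0.3780^2) = 1.620/0.2843 = 5.70.
The undesired path is higher order in R, so low C_R (CSTR or dilute feed) favours S.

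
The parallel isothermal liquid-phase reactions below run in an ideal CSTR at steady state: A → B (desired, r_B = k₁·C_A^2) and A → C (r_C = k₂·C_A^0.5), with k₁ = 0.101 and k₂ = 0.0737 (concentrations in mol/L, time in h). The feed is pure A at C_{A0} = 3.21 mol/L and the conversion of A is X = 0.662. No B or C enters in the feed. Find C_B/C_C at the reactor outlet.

1.55

Exit C_A = C_{A0}(1−X) = 3.21×0.338 = 1.085 mol/L.
Rates in a CSTR are evaluated at the outlet concentration: r_B = 0.101×1.085^2 = 0.1189, r_C = 0.0737×1.085^0.5 = 0.07677.
Overall selectivity = C_B/C_C = r_Bτ/(r_Cτ) = r_B/r_C = 1.55.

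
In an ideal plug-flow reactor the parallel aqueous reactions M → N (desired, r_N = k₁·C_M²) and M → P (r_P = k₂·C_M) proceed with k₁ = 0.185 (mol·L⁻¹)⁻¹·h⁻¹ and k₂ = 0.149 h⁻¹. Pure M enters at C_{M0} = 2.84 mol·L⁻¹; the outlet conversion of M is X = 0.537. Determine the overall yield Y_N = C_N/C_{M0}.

C_M = C_{M0}(1−X) = 1.315 mol·L⁻¹.
Along a PFR/batch, dC_P/dC_M = −r_P/(r_N+r_P) = −k₂/(k₂+k₁·C_M).
Integrating from C_{M0} to C_M: C_P = (0.149/0.185)·ln[(0.149+0.185·2.84)/(0.149+0.185·1.31)] = 0.8054·ln(0.6744/0.3923) = 0.4364 mol·L⁻¹.
Then C_N = (C_{M0}−C_M) − C_P = 1.525 − 0.4364 = 1.089 mol·L⁻¹.
Y_N = C_N/C_{M0} = 1.089/2.84 = 0.383.

0.383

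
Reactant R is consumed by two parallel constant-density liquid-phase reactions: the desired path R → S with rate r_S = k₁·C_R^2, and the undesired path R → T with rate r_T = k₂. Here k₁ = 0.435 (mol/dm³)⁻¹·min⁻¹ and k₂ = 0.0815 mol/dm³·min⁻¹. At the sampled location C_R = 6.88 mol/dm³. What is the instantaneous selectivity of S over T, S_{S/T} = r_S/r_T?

253

S_{S/T} = r_S/r_T = (k₁·C_R^2)/(k₂) = (k₁/k₂)·C_R^2.
= (0.435×6.880^2) / (0.0815) = 20.59/0.08150 = 253.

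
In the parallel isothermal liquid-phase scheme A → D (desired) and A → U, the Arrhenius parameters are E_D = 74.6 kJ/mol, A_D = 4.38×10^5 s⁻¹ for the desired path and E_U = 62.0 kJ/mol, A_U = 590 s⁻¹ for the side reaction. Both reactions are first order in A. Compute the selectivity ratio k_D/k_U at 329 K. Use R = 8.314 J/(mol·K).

With equal orders, S_{D/U} = k_D/k_U = (A_D/A_U)·exp[(E_U−E_D)/(RT)].
(E_U−E_D)/(RT) = (62.0−74.6)×10³/(8.314×329) = -12600/2735 = -4.606.
k_D/k_U = (4.38×10^5/590)·exp(-4.606) = 742.4 × 0.009987 = 7.41.
Since E_D > E_U, raising the temperature improves selectivity toward D.

7.41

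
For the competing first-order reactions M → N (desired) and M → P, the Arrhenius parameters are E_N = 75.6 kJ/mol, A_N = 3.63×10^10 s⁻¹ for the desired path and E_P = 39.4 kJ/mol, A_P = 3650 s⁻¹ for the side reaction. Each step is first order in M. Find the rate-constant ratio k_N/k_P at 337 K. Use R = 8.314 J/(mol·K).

24.3

Since both paths have the same order in M, the concentration cancels and S_{N/P} = k_N/k_P = (A_N/A_P)·exp[(E_P−E_N)/(RT)].
(E_P−E_N)/(RT) = (39.4−75.6)×10³/(8.314×337) = -36200/2802 = -12.92.
k_N/k_P = (3.63×10^10/3650)·exp(-12.92) = 9.945×10^6 × 2.448×10^-6 = 24.3.
Since E_N > E_P, raising the temperature improves selectivity toward N.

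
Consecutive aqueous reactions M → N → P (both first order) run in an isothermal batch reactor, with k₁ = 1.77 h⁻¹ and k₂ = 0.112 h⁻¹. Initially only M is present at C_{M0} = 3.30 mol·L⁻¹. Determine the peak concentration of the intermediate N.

For a first-order series the maximum intermediate yield is C_{N,max}/C_{M0} = (k₁/k₂)^[k₂/(k₂−k₁)].
= (1.77/0.112)^(0.112/(0.112−1.77)) = (15.80)^(-0.06755) = 0.8299.
C_{N,max} = 0.8299×3.30 = 2.74 mol·L⁻¹.

2.74 mol·L⁻¹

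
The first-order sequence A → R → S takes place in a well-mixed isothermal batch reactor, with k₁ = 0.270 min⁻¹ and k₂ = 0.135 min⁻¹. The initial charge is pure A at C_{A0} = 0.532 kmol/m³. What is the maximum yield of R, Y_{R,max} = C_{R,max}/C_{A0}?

Evaluating C_R at t_opt = ln(k₂/k₁)/(k₂−k₁) gives C_{R,max}/C_{A0} = (k₁/k₂)^[k₂/(k₂−k₁)].
= (0.270/0.135)^(0.135/(0.135−0.270)) = (2.000)^(-1.000) = 0.5000.

0.500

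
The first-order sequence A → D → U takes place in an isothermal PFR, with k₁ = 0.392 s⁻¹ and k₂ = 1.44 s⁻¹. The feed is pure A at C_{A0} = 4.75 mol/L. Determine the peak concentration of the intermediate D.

For a first-order series the maximum intermediate yield is C_{D,max}/C_{A0} = (k₁/k₂)^[k₂/(k₂−k₁)].
= (0.392/1.44)^(1.44/(1.44−0.392)) = (0.2722)^(1.374) = 0.1673.
C_{D,max} = 0.1673×4.75 = 0.795 mol/L.

0.795 mol/L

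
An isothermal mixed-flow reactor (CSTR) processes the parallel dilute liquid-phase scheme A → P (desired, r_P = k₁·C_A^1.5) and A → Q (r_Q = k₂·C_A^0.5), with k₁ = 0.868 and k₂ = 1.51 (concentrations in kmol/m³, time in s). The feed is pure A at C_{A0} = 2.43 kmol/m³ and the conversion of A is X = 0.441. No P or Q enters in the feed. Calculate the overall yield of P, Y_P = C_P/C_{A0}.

Exit C_A = C_{A0}(1−X) = 2.43×0.559 = 1.358 kmol/m³.
Rates in a CSTR are evaluated at the outlet concentration: r_P = 0.868×1.358^1.5 = 1.374, r_Q = 1.51×1.358^0.5 = 1.760.
Fraction of consumed A going to P: r_P/(r_P+r_Q) = 0.4385.
C_P = 0.4385·C_{A0}·X = 0.4385×2.43×0.441 = 0.470 kmol/m³; Y_P = C_P/C_{A0} = 0.193.

0.193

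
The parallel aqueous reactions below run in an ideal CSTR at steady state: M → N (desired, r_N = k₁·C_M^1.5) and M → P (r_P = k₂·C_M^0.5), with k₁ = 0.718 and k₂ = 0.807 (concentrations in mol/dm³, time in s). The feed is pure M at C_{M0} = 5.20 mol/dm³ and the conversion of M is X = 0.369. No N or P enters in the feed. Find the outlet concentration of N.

1.43 mol/dm³

Exit C_M = C_{M0}(1−X) = 5.20×0.631 = 3.281 mol/dm³.
Rates in a CSTR are evaluated at the outlet concentration: r_N = 0.718×3.281^1.5 = 4.267, r_P = 0.807×3.281^0.5 = 1.462.
Fraction of consumed M going to N: r_N/(r_N+r_P) = 0.7449.
C_N = 0.7449·C_{M0}·X = 0.7449×5.20×0.369 = 1.43 mol/dm³.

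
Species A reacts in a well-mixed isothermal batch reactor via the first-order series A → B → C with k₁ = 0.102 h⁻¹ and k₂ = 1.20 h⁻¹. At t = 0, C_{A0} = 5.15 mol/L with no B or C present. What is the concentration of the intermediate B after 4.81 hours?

0.291 mol/L

The intermediate concentration in a first-order A→B→C sequence is C_B = k₁C_{A0}(e^(−k₁t) − e^(−k₂t))/(k₂−k₁).
e^(−k₁t) = e^(−0.102×4.81) = e^(−0.4906) = 0.6122; e^(−k₂t) = e^(−5.772) = 0.003114.
C_B = 0.102×5.15/(1.20−0.102) × (0.6122−0.003114) = 0.4784×0.6091 = 0.2914 mol/L.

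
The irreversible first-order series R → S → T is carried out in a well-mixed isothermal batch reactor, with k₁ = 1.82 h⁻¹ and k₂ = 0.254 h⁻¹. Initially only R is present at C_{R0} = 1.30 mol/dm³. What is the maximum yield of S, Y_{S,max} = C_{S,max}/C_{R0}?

At the optimum, C_{S,max}/C_{R0} = (k₁/k₂)^[k₂/(k₂−k₁)].
= (1.82/0.254)^(0.254/(0.254−1.82)) = (7.165)^(-0.1622) = 0.7266.

0.727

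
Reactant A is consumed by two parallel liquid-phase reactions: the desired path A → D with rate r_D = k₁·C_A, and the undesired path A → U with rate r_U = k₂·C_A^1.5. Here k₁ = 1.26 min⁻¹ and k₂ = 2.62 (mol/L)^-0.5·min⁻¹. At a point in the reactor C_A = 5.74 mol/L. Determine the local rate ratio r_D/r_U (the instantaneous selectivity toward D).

S_{D/U} = r_D/r_U = (k₁·C_A)/(k₂·C_A^1.5) = (k₁/k₂)·C_A^-0.5.
= (1.26×5.740) / (2.62×5.740^1.5) = 7.232/36.03 = 0.201.
The undesired path is higher order in A, so low C_A (CSTR or dilute feed) favours D.

0.201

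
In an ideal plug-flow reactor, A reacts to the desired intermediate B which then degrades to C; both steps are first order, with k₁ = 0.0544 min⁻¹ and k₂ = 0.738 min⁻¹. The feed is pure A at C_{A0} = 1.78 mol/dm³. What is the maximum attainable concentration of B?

At the optimum, C_{B,max}/C_{A0} = (k₁/k₂)^[k₂/(k₂−k₁)].
= (0.0544/0.738)^(0.738/(0.738−0.0544)) = (0.07371)^(1.080) = 0.05990.
C_{B,max} = 0.05990×1.78 = 0.107 mol/dm³.

0.107 mol/dm³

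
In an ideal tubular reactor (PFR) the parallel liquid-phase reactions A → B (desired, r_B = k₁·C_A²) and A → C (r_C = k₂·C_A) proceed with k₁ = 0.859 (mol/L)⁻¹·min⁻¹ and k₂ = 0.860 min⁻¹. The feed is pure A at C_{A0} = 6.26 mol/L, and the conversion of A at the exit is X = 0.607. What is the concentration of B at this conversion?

C_A = C_{A0}(1−X) = 2.460 mol/L.
Along a PFR/batch, dC_C/dC_A = −r_C/(r_B+r_C) = −k₂/(k₂+k₁·C_A).
Integrating from C_{A0} to C_A: C_C = (0.860/0.859)·ln[(0.860+0.859·6.26)/(0.860+0.859·2.46)] = 1.001·ln(6.237/2.973) = 0.7417 mol/L.
Then C_B = (C_{A0}−C_A) − C_C = 3.800 − 0.7417 = 3.058 mol/L.

3.06 mol/L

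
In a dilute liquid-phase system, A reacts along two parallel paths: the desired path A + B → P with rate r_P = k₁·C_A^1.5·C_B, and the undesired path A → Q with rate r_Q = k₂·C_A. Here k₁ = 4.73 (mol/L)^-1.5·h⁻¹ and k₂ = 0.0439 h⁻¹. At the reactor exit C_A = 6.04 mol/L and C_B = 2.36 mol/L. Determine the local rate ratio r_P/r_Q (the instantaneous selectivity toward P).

S_{P/Q} = r_P/r_Q = (k₁·C_A^1.5·C_B)/(k₂·C_A) = (k₁/k₂)·C_A^0.5·C_B.
= (4.73×6.040^1.5×2.360) / (0.0439×6.040) = 165.7/0.2652 = 625.

625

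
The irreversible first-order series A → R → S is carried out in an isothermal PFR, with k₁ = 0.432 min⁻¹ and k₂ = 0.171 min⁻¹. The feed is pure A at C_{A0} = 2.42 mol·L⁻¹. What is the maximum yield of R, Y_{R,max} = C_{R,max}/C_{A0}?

0.545

Evaluating C_R at τ_opt = ln(k₂/k₁)/(k₂−k₁) gives C_{R,max}/C_{A0} = (k₁/k₂)^[k₂/(k₂−k₁)].
= (0.432/0.171)^(0.171/(0.171−0.432)) = (2.526)^(-0.6552) = 0.5449.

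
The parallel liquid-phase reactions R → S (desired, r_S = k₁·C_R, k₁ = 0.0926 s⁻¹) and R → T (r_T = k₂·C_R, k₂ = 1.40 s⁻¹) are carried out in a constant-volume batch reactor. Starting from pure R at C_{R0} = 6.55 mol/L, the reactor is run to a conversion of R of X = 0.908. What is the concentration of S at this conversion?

0.369 mol/L

C_R = C_{R0}(1−X) = 0.6026 mol/L.
Both paths are first order in R, so the instantaneous fraction to S is constant: dC_S/d(−C_R) = k₁/(k₁+k₂) = 0.06204.
C_S = 0.06204·(C_{R0}−C_R) = 0.06204×5.947 = 0.369 mol/L.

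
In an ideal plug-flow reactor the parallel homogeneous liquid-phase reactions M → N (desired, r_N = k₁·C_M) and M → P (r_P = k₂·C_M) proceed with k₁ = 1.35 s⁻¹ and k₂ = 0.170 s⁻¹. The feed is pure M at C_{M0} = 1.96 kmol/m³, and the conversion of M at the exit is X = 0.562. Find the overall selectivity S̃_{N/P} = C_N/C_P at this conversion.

7.94

C_M = C_{M0}(1−X) = 0.8585 kmol/m³.
Both paths are first order in M, so the instantaneous fraction to N is constant: dC_N/d(−C_M) = k₁/(k₁+k₂) = 0.8882.
C_N = 0.8882·(C_{M0}−C_M) = 0.8882×1.102 = 0.978 kmol/m³.
C_P = (C_{M0}−C_M)−C_N = 0.1232 kmol/m³; S̃_{N/P} = 0.9783/0.1232 = 7.94.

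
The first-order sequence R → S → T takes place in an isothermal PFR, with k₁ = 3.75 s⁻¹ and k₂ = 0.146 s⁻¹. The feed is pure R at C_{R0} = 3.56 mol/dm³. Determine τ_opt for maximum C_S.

0.901 s

Setting dC_S/dτ = 0 gives τ_opt = ln(k₂/k₁)/(k₂−k₁).
= ln(0.146/3.75)/(0.146−3.75) = ln(0.03893)/-3.604 = -3.246/-3.604 = 0.901 s.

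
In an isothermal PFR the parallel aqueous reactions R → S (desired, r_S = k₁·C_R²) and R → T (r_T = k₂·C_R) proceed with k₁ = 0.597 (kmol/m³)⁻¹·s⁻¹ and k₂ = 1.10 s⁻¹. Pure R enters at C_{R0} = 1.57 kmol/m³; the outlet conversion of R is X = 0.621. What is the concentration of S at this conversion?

C_R = C_{R0}(1−X) = 0.5950 kmol/m³.
Along a PFR/batch, dC_T/dC_R = −r_T/(r_S+r_T) = −k₂/(k₂+k₁·C_R).
Integrating from C_{R0} to C_R: C_T = (1.10/0.597)·ln[(1.10+0.597·1.57)/(1.10+0.597·0.595)] = 1.843·ln(2.037/1.455) = 0.6199 kmol/m³.
Then C_S = (C_{R0}−C_R) − C_T = 0.9750 − 0.6199 = 0.3550 kmol/m³.

0.355 kmol/m³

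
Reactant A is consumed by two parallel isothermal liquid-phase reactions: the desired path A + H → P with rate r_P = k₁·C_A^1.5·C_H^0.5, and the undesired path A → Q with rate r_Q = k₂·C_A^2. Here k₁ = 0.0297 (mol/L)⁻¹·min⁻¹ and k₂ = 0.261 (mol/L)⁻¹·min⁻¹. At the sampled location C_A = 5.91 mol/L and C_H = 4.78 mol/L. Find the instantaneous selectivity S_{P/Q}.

0.102

S_{P/Q} = r_P/r_Q = (k₁·C_A^1.5·C_H^0.5)/(k₂·C_A^2) = (k₁/k₂)·C_A^-0.5·C_H^0.5.
= (0.0297×5.910^1.5×4.780^0.5) / (0.261×5.910^2) = 0.9329/9.116 = 0.102.
The undesired path is higher order in A, so low C_A (CSTR or dilute feed) favours P.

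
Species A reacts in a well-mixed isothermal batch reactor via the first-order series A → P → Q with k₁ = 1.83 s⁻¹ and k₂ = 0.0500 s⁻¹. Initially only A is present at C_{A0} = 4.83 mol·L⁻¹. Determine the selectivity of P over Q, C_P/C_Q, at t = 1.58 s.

17.3

For first-order series with pure A initially, C_P(t) = k₁C_{A0}/(k₂−k₁)·(e^(−k₁t) − e^(−k₂t)).
e^(−k₁t) = e^(−1.83×1.58) = e^(−2.891) = 0.05550; e^(−k₂t) = e^(−0.07900) = 0.9240.
C_P = 1.83×4.83/(0.0500−1.83) × (0.05550−0.9240) = (-4.966)×(-0.8685) = 4.313 mol·L⁻¹.
C_A = C_{A0}e^(−k₁t) = 0.2681 mol·L⁻¹, so C_Q = C_{A0}−C_A−C_P = 0.2490 mol·L⁻¹; C_P/C_Q = 17.3.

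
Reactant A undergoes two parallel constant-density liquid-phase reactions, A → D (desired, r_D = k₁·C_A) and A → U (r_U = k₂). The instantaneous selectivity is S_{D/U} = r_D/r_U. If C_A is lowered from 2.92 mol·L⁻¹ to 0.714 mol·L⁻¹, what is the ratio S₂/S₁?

S_{D/U} = (k₁/k₂)·C_A, so S₂/S₁ = (C_{A,2}/C_{A,1}).
= 0.714/2.92 = 0.245.

0.245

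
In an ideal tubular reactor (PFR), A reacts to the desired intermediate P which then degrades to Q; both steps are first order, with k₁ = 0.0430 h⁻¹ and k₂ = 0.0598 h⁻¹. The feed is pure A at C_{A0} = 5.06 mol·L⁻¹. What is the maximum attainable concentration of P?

At the optimum, C_{P,max}/C_{A0} = (k₁/k₂)^[k₂/(k₂−k₁)].
= (0.0430/0.0598)^(0.0598/(0.0598−0.0430)) = (0.7191)^(3.560) = 0.3091.
C_{P,max} = 0.3091×5.06 = 1.56 mol·L⁻¹.

1.56 mol·L⁻¹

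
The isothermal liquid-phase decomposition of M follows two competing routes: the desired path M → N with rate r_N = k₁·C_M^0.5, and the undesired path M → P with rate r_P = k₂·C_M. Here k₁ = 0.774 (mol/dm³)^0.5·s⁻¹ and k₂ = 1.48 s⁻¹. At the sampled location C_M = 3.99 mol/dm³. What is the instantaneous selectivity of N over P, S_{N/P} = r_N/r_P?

0.262

S_{N/P} = r_N/r_P = (k₁·C_M^0.5)/(k₂·C_M) = (k₁/k₂)·C_M^-0.5.
= (0.774×3.990^0.5) / (1.48×3.990) = 1.546/5.905 = 0.262.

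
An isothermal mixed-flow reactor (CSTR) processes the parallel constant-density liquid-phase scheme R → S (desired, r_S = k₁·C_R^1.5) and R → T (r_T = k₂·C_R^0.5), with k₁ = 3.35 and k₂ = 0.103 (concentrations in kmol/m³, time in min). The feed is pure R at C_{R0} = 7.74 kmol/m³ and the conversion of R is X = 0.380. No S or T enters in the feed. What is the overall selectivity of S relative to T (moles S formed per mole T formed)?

156

Exit C_R = C_{R0}(1−X) = 7.74×0.620 = 4.799 kmol/m³.
Rates in a CSTR are evaluated at the outlet concentration: r_S = 3.35×4.799^1.5 = 35.22, r_T = 0.103×4.799^0.5 = 0.2256.
Overall selectivity = C_S/C_T = r_Sτ/(r_Tτ) = r_S/r_T = 156.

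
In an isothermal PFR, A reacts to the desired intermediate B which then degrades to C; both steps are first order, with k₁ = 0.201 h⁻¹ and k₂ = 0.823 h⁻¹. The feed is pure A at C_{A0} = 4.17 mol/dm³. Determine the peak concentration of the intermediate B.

0.646 mol/dm³

At the optimum, C_{B,max}/C_{A0} = (k₁/k₂)^[k₂/(k₂−k₁)].
= (0.201/0.823)^(0.823/(0.823−0.201)) = (0.2442)^(1.323) = 0.1549.
C_{B,max} = 0.1549×4.17 = 0.646 mol/dm³.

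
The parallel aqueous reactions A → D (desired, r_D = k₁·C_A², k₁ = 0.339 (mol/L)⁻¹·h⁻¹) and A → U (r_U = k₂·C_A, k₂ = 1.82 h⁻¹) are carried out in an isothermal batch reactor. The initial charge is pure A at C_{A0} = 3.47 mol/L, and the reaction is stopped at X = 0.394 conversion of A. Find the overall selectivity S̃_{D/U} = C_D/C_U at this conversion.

0.515

C_A = C_{A0}(1−X) = 2.103 mol/L.
Along a PFR/batch, dC_U/dC_A = −r_U/(r_D+r_U) = −k₂/(k₂+k₁·C_A).
Integrating from C_{A0} to C_A: C_U = (1.82/0.339)·ln[(1.82+0.339·3.47)/(1.82+0.339·2.10)] = 5.369·ln(2.996/2.533) = 0.9022 mol/L.
Then C_D = (C_{A0}−C_A) − C_U = 1.367 − 0.9022 = 0.4650 mol/L.
S̃_{D/U} = C_D/C_U = 0.4650/0.9022 = 0.515.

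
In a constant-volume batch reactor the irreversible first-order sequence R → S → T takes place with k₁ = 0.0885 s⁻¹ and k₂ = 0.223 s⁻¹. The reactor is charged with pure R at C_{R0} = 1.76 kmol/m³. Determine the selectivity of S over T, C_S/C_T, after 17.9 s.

0.183

Solving the coupled first-order balances gives C_S(t) = [k₁/(k₂−k₁)]·C_{R0}·(e^(−k₁t) − e^(−k₂t)).
e^(−k₁t) = e^(−0.0885×17.9) = e^(−1.584) = 0.2051; e^(−k₂t) = e^(−3.992) = 0.01847.
C_S = 0.0885×1.76/(0.223−0.0885) × (0.2051−0.01847) = 1.158×0.1867 = 0.2162 kmol/m³.
C_R = C_{R0}e^(−k₁t) = 0.3610 kmol/m³, so C_T = C_{R0}−C_R−C_S = 1.183 kmol/m³; C_S/C_T = 0.183.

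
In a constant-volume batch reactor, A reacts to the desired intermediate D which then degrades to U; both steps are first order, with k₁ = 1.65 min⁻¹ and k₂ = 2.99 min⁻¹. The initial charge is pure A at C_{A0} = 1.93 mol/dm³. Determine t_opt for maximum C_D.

For first-order series the maximum of C_D occurs at t_opt = ln(k₂/k₁)/(k₂−k₁).
= ln(2.99/1.65)/(2.99−1.65) = ln(1.812)/1.340 = 0.5945/1.340 = 0.444 min.

0.444 min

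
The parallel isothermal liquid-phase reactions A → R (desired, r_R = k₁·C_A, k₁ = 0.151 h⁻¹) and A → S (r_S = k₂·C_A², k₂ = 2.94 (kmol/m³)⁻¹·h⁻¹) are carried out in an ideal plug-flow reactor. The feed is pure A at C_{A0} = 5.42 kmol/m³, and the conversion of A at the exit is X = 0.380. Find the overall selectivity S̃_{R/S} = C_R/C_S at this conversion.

0.0119

C_A = C_{A0}(1−X) = 3.360 kmol/m³.
Along a PFR/batch, dC_R/dC_A = −r_R/(r_R+r_S) = −k₁/(k₁+k₂·C_A).
Integrating from C_{A0} to C_A: C_R = (0.151/2.94)·ln[(0.151+2.94·5.42)/(0.151+2.94·3.36)] = 0.05136·ln(16.09/10.03) = 0.02426 kmol/m³.
C_S = (C_{A0}−C_A)−C_R = 2.035 kmol/m³; S̃_{R/S} = 0.02426/2.035 = 0.0119.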